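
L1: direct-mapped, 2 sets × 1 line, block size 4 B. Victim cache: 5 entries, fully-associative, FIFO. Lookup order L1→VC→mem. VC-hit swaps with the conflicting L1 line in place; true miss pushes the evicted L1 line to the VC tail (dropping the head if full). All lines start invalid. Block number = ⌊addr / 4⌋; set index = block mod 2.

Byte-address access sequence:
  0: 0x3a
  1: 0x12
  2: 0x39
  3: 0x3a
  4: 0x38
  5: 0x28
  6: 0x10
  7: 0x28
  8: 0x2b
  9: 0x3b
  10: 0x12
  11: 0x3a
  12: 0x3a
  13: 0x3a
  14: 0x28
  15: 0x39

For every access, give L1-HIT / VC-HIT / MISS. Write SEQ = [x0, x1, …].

SEQ = [MISS, MISS, VC-HIT, L1-HIT, L1-HIT, MISS, VC-HIT, VC-HIT, L1-HIT, VC-HIT, VC-HIT, VC-HIT, L1-HIT, L1-HIT, VC-HIT, VC-HIT]

  [0] addr=0x3a blk=14 s=0: MISS | VC []
  [1] addr=0x12 blk=4 s=0: MISS | VC [14]
  [2] addr=0x39 blk=14 s=0: VC-HIT | VC [4]
  [3] addr=0x3a blk=14 s=0: L1-HIT | VC [4]
  [4] addr=0x38 blk=14 s=0: L1-HIT | VC [4]
  [5] addr=0x28 blk=10 s=0: MISS | VC [4, 14]
  [6] addr=0x10 blk=4 s=0: VC-HIT | VC [10, 14]
  [7] addr=0x28 blk=10 s=0: VC-HIT | VC [4, 14]
  [8] addr=0x2b blk=10 s=0: L1-HIT | VC [4, 14]
  [9] addr=0x3b blk=14 s=0: VC-HIT | VC [4, 10]
  [10] addr=0x12 blk=4 s=0: VC-HIT | VC [14, 10]
  [11] addr=0x3a blk=14 s=0: VC-HIT | VC [4, 10]
  [12] addr=0x3a blk=14 s=0: L1-HIT | VC [4, 10]
  [13] addr=0x3a blk=14 s=0: L1-HIT | VC [4, 10]
  [14] addr=0x28 blk=10 s=0: VC-HIT | VC [4, 14]
  [15] addr=0x39 blk=14 s=0: VC-HIT | VC [4, 10]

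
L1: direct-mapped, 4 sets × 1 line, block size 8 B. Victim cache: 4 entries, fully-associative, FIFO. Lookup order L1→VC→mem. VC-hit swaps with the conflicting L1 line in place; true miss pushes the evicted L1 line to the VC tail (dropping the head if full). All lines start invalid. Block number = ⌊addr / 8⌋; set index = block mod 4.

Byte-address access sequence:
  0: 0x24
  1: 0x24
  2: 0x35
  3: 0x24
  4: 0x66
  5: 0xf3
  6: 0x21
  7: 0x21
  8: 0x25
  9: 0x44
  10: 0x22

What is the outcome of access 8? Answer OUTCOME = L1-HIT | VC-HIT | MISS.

#0 0x24→b4/s0 MISS; vc=[]
#1 0x24→b4/s0 L1-HIT; vc=[]
#2 0x35→b6/s2 MISS; vc=[]
#3 0x24→b4/s0 L1-HIT; vc=[]
#4 0x66→b12/s0 MISS; vc=[4]
#5 0xf3→b30/s2 MISS; vc=[4,6]
#6 0x21→b4/s0 VC-HIT; vc=[12,6]
#7 0x21→b4/s0 L1-HIT; vc=[12,6]
#8 0x25→b4/s0 L1-HIT; vc=[12,6]
#9 0x44→b8/s0 MISS; vc=[12,6,4]
#10 0x22→b4/s0 VC-HIT; vc=[12,6,8]

OUTCOME = L1-HIT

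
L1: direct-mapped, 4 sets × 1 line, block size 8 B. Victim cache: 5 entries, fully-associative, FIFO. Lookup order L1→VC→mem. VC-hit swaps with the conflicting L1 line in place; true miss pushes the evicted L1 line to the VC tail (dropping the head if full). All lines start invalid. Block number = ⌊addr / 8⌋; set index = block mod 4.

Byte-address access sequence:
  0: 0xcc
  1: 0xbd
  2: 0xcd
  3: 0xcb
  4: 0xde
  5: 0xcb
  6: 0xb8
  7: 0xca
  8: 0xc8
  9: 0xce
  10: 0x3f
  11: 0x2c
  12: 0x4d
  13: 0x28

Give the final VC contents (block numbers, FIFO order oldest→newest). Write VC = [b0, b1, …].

#0 0xcc→b25/s1 MISS; vc=[]
#1 0xbd→b23/s3 MISS; vc=[]
#2 0xcd→b25/s1 L1-HIT; vc=[]
#3 0xcb→b25/s1 L1-HIT; vc=[]
#4 0xde→b27/s3 MISS; vc=[23]
#5 0xcb→b25/s1 L1-HIT; vc=[23]
#6 0xb8→b23/s3 VC-HIT; vc=[27]
#7 0xca→b25/s1 L1-HIT; vc=[27]
#8 0xc8→b25/s1 L1-HIT; vc=[27]
#9 0xce→b25/s1 L1-HIT; vc=[27]
#10 0x3f→b7/s3 MISS; vc=[27,23]
#11 0x2c→b5/s1 MISS; vc=[27,23,25]
#12 0x4d→b9/s1 MISS; vc=[27,23,25,5]
#13 0x28→b5/s1 VC-HIT; vc=[27,23,25,9]

VC = [27, 23, 25, 9]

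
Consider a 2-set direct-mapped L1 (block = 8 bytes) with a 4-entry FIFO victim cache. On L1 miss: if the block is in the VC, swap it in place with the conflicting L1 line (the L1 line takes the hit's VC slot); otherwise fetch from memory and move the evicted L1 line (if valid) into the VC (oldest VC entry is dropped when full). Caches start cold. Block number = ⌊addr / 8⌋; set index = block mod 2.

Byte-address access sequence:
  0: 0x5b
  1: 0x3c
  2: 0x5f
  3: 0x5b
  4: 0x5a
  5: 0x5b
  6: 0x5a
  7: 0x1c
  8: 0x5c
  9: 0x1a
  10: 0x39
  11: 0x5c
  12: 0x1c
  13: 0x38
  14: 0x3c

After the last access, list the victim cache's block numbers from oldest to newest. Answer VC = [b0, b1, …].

VC = [11, 3]

0: 0x5b (blk 11, set 1) → MISS  vc=[]
1: 0x3c (blk 7, set 1) → MISS  vc=[11]
2: 0x5f (blk 11, set 1) → VC-HIT  vc=[7]
3: 0x5b (blk 11, set 1) → L1-HIT  vc=[7]
4: 0x5a (blk 11, set 1) → L1-HIT  vc=[7]
5: 0x5b (blk 11, set 1) → L1-HIT  vc=[7]
6: 0x5a (blk 11, set 1) → L1-HIT  vc=[7]
7: 0x1c (blk 3, set 1) → MISS  vc=[7, 11]
8: 0x5c (blk 11, set 1) → VC-HIT  vc=[7, 3]
9: 0x1a (blk 3, set 1) → VC-HIT  vc=[7, 11]
10: 0x39 (blk 7, set 1) → VC-HIT  vc=[3, 11]
11: 0x5c (blk 11, set 1) → VC-HIT  vc=[3, 7]
12: 0x1c (blk 3, set 1) → VC-HIT  vc=[11, 7]
13: 0x38 (blk 7, set 1) → VC-HIT  vc=[11, 3]
14: 0x3c (blk 7, set 1) → L1-HIT  vc=[11, 3]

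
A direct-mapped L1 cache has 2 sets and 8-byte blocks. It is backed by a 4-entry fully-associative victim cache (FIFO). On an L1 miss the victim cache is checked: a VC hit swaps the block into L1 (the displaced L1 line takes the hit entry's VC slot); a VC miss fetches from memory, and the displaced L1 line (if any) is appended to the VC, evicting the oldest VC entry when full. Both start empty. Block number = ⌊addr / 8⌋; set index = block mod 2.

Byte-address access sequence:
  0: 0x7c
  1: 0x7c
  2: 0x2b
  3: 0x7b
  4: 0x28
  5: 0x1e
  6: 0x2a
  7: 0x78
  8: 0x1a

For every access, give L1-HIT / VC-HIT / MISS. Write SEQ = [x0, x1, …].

SEQ = [MISS, L1-HIT, MISS, VC-HIT, VC-HIT, MISS, VC-HIT, VC-HIT, VC-HIT]

  [0] addr=0x7c blk=15 s=1: MISS | VC []
  [1] addr=0x7c blk=15 s=1: L1-HIT | VC []
  [2] addr=0x2b blk=5 s=1: MISS | VC [15]
  [3] addr=0x7b blk=15 s=1: VC-HIT | VC [5]
  [4] addr=0x28 blk=5 s=1: VC-HIT | VC [15]
  [5] addr=0x1e blk=3 s=1: MISS | VC [15, 5]
  [6] addr=0x2a blk=5 s=1: VC-HIT | VC [15, 3]
  [7] addr=0x78 blk=15 s=1: VC-HIT | VC [5, 3]
  [8] addr=0x1a blk=3 s=1: VC-HIT | VC [5, 15]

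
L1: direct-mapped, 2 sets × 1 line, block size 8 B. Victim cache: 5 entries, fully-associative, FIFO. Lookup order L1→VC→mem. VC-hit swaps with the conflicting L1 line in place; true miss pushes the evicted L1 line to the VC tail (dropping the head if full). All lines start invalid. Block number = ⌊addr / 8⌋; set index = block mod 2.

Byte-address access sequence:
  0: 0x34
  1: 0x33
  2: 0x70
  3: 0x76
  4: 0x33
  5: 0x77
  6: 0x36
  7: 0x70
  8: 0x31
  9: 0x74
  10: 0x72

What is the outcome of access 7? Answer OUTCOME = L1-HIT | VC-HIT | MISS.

0: 0x34 (blk 6, set 0) → MISS  vc=[]
1: 0x33 (blk 6, set 0) → L1-HIT  vc=[]
2: 0x70 (blk 14, set 0) → MISS  vc=[6]
3: 0x76 (blk 14, set 0) → L1-HIT  vc=[6]
4: 0x33 (blk 6, set 0) → VC-HIT  vc=[14]
5: 0x77 (blk 14, set 0) → VC-HIT  vc=[6]
6: 0x36 (blk 6, set 0) → VC-HIT  vc=[14]
7: 0x70 (blk 14, set 0) → VC-HIT  vc=[6]
8: 0x31 (blk 6, set 0) → VC-HIT  vc=[14]
9: 0x74 (blk 14, set 0) → VC-HIT  vc=[6]
10: 0x72 (blk 14, set 0) → L1-HIT  vc=[6]

OUTCOME = VC-HIT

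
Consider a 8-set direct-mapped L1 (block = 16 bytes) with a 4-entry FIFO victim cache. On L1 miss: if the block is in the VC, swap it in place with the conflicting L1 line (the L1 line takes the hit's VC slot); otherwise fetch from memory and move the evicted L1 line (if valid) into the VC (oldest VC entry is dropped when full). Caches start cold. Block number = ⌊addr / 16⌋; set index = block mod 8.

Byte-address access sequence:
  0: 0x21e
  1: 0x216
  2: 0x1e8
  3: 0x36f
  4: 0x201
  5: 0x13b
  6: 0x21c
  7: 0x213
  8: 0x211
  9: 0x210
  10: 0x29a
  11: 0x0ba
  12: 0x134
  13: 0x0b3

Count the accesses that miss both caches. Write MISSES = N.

MISSES = 7

0: 0x21e (blk 33, set 1) → MISS  vc=[]
1: 0x216 (blk 33, set 1) → L1-HIT  vc=[]
2: 0x1e8 (blk 30, set 6) → MISS  vc=[]
3: 0x36f (blk 54, set 6) → MISS  vc=[30]
4: 0x201 (blk 32, set 0) → MISS  vc=[30]
5: 0x13b (blk 19, set 3) → MISS  vc=[30]
6: 0x21c (blk 33, set 1) → L1-HIT  vc=[30]
7: 0x213 (blk 33, set 1) → L1-HIT  vc=[30]
8: 0x211 (blk 33, set 1) → L1-HIT  vc=[30]
9: 0x210 (blk 33, set 1) → L1-HIT  vc=[30]
10: 0x29a (blk 41, set 1) → MISS  vc=[30, 33]
11: 0xba (blk 11, set 3) → MISS  vc=[30, 33, 19]
12: 0x134 (blk 19, set 3) → VC-HIT  vc=[30, 33, 11]
13: 0xb3 (blk 11, set 3) → VC-HIT  vc=[30, 33, 19]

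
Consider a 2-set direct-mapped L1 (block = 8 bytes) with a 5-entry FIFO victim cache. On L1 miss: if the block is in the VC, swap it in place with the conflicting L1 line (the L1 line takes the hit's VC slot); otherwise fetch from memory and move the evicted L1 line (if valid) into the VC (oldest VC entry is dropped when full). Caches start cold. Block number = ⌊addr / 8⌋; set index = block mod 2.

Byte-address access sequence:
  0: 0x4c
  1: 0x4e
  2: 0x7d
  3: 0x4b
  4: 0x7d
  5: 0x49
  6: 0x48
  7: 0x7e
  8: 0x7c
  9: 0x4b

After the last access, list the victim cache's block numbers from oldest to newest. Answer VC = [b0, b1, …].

#0 0x4c→b9/s1 MISS; vc=[]
#1 0x4e→b9/s1 L1-HIT; vc=[]
#2 0x7d→b15/s1 MISS; vc=[9]
#3 0x4b→b9/s1 VC-HIT; vc=[15]
#4 0x7d→b15/s1 VC-HIT; vc=[9]
#5 0x49→b9/s1 VC-HIT; vc=[15]
#6 0x48→b9/s1 L1-HIT; vc=[15]
#7 0x7e→b15/s1 VC-HIT; vc=[9]
#8 0x7c→b15/s1 L1-HIT; vc=[9]
#9 0x4b→b9/s1 VC-HIT; vc=[15]

VC = [15]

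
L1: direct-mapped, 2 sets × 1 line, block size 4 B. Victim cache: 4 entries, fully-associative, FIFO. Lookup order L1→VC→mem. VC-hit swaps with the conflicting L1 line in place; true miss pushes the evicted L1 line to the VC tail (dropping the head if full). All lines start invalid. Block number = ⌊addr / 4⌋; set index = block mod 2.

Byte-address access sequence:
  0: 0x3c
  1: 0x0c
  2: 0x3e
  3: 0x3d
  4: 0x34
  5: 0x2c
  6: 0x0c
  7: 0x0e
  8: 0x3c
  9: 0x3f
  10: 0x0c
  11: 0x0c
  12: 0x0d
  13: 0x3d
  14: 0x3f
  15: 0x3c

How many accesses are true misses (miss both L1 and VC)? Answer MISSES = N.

#0 0x3c→b15/s1 MISS; vc=[]
#1 0xc→b3/s1 MISS; vc=[15]
#2 0x3e→b15/s1 VC-HIT; vc=[3]
#3 0x3d→b15/s1 L1-HIT; vc=[3]
#4 0x34→b13/s1 MISS; vc=[3,15]
#5 0x2c→b11/s1 MISS; vc=[3,15,13]
#6 0xc→b3/s1 VC-HIT; vc=[11,15,13]
#7 0xe→b3/s1 L1-HIT; vc=[11,15,13]
#8 0x3c→b15/s1 VC-HIT; vc=[11,3,13]
#9 0x3f→b15/s1 L1-HIT; vc=[11,3,13]
#10 0xc→b3/s1 VC-HIT; vc=[11,15,13]
#11 0xc→b3/s1 L1-HIT; vc=[11,15,13]
#12 0xd→b3/s1 L1-HIT; vc=[11,15,13]
#13 0x3d→b15/s1 VC-HIT; vc=[11,3,13]
#14 0x3f→b15/s1 L1-HIT; vc=[11,3,13]
#15 0x3c→b15/s1 L1-HIT; vc=[11,3,13]

MISSES = 4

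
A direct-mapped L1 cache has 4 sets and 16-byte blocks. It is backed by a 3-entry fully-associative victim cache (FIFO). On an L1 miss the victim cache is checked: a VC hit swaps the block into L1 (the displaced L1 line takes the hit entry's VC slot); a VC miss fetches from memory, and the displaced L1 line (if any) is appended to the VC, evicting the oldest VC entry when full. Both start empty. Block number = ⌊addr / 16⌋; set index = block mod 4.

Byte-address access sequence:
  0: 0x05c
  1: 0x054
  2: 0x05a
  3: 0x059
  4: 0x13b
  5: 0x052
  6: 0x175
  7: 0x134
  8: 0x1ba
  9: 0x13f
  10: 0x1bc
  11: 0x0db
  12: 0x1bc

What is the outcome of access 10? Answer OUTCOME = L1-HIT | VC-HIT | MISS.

  [0] addr=0x5c blk=5 s=1: MISS | VC []
  [1] addr=0x54 blk=5 s=1: L1-HIT | VC []
  [2] addr=0x5a blk=5 s=1: L1-HIT | VC []
  [3] addr=0x59 blk=5 s=1: L1-HIT | VC []
  [4] addr=0x13b blk=19 s=3: MISS | VC []
  [5] addr=0x52 blk=5 s=1: L1-HIT | VC []
  [6] addr=0x175 blk=23 s=3: MISS | VC [19]
  [7] addr=0x134 blk=19 s=3: VC-HIT | VC [23]
  [8] addr=0x1ba blk=27 s=3: MISS | VC [23, 19]
  [9] addr=0x13f blk=19 s=3: VC-HIT | VC [23, 27]
  [10] addr=0x1bc blk=27 s=3: VC-HIT | VC [23, 19]
  [11] addr=0xdb blk=13 s=1: MISS | VC [23, 19, 5]
  [12] addr=0x1bc blk=27 s=3: L1-HIT | VC [23, 19, 5]

OUTCOME = VC-HIT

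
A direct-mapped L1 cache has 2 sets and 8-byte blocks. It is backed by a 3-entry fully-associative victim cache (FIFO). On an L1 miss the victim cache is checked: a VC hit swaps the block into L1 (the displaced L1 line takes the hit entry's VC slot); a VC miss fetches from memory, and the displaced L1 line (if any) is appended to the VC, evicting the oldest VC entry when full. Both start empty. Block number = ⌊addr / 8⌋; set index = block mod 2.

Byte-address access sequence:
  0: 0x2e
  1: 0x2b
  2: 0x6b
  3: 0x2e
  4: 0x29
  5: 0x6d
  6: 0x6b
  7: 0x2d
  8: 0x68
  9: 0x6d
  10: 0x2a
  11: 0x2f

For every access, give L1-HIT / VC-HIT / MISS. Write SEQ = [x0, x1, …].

0: 0x2e (blk 5, set 1) → MISS  vc=[]
1: 0x2b (blk 5, set 1) → L1-HIT  vc=[]
2: 0x6b (blk 13, set 1) → MISS  vc=[5]
3: 0x2e (blk 5, set 1) → VC-HIT  vc=[13]
4: 0x29 (blk 5, set 1) → L1-HIT  vc=[13]
5: 0x6d (blk 13, set 1) → VC-HIT  vc=[5]
6: 0x6b (blk 13, set 1) → L1-HIT  vc=[5]
7: 0x2d (blk 5, set 1) → VC-HIT  vc=[13]
8: 0x68 (blk 13, set 1) → VC-HIT  vc=[5]
9: 0x6d (blk 13, set 1) → L1-HIT  vc=[5]
10: 0x2a (blk 5, set 1) → VC-HIT  vc=[13]
11: 0x2f (blk 5, set 1) → L1-HIT  vc=[13]

SEQ = [MISS, L1-HIT, MISS, VC-HIT, L1-HIT, VC-HIT, L1-HIT, VC-HIT, VC-HIT, L1-HIT, VC-HIT, L1-HIT]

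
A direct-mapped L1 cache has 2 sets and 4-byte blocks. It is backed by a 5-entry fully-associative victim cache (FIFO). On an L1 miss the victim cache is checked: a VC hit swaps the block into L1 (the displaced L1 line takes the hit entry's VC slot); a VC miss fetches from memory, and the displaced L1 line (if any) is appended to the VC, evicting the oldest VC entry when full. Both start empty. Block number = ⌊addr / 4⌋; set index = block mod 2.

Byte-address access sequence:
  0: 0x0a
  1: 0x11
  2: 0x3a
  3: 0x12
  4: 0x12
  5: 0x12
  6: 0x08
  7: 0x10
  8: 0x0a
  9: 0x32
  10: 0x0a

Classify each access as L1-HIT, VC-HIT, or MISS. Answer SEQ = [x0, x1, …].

SEQ = [MISS, MISS, MISS, VC-HIT, L1-HIT, L1-HIT, VC-HIT, VC-HIT, VC-HIT, MISS, VC-HIT]

#0 0xa→b2/s0 MISS; vc=[]
#1 0x11→b4/s0 MISS; vc=[2]
#2 0x3a→b14/s0 MISS; vc=[2,4]
#3 0x12→b4/s0 VC-HIT; vc=[2,14]
#4 0x12→b4/s0 L1-HIT; vc=[2,14]
#5 0x12→b4/s0 L1-HIT; vc=[2,14]
#6 0x8→b2/s0 VC-HIT; vc=[4,14]
#7 0x10→b4/s0 VC-HIT; vc=[2,14]
#8 0xa→b2/s0 VC-HIT; vc=[4,14]
#9 0x32→b12/s0 MISS; vc=[4,14,2]
#10 0xa→b2/s0 VC-HIT; vc=[4,14,12]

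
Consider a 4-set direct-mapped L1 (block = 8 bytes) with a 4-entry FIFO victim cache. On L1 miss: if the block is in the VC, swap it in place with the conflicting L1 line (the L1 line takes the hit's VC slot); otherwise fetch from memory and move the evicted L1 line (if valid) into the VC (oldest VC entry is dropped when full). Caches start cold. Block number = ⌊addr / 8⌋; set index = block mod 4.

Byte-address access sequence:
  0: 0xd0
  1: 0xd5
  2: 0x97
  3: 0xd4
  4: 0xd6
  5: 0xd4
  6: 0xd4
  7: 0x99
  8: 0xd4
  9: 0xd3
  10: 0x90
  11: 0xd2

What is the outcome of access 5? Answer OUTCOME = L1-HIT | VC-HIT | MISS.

OUTCOME = L1-HIT

0: 0xd0 (blk 26, set 2) → MISS  vc=[]
1: 0xd5 (blk 26, set 2) → L1-HIT  vc=[]
2: 0x97 (blk 18, set 2) → MISS  vc=[26]
3: 0xd4 (blk 26, set 2) → VC-HIT  vc=[18]
4: 0xd6 (blk 26, set 2) → L1-HIT  vc=[18]
5: 0xd4 (blk 26, set 2) → L1-HIT  vc=[18]
6: 0xd4 (blk 26, set 2) → L1-HIT  vc=[18]
7: 0x99 (blk 19, set 3) → MISS  vc=[18]
8: 0xd4 (blk 26, set 2) → L1-HIT  vc=[18]
9: 0xd3 (blk 26, set 2) → L1-HIT  vc=[18]
10: 0x90 (blk 18, set 2) → VC-HIT  vc=[26]
11: 0xd2 (blk 26, set 2) → VC-HIT  vc=[18]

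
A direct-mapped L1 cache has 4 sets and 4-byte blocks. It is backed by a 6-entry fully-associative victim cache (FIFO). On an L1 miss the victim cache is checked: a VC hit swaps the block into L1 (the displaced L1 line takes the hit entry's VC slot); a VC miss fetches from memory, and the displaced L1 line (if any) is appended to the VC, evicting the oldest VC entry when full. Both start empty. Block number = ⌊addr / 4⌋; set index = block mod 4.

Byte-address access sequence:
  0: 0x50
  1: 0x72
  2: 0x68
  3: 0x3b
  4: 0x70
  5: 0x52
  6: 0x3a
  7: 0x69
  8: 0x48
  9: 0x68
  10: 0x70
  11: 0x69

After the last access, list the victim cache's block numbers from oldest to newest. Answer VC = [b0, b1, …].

VC = [20, 14, 18]

  [0] addr=0x50 blk=20 s=0: MISS | VC []
  [1] addr=0x72 blk=28 s=0: MISS | VC [20]
  [2] addr=0x68 blk=26 s=2: MISS | VC [20]
  [3] addr=0x3b blk=14 s=2: MISS | VC [20, 26]
  [4] addr=0x70 blk=28 s=0: L1-HIT | VC [20, 26]
  [5] addr=0x52 blk=20 s=0: VC-HIT | VC [28, 26]
  [6] addr=0x3a blk=14 s=2: L1-HIT | VC [28, 26]
  [7] addr=0x69 blk=26 s=2: VC-HIT | VC [28, 14]
  [8] addr=0x48 blk=18 s=2: MISS | VC [28, 14, 26]
  [9] addr=0x68 blk=26 s=2: VC-HIT | VC [28, 14, 18]
  [10] addr=0x70 blk=28 s=0: VC-HIT | VC [20, 14, 18]
  [11] addr=0x69 blk=26 s=2: L1-HIT | VC [20, 14, 18]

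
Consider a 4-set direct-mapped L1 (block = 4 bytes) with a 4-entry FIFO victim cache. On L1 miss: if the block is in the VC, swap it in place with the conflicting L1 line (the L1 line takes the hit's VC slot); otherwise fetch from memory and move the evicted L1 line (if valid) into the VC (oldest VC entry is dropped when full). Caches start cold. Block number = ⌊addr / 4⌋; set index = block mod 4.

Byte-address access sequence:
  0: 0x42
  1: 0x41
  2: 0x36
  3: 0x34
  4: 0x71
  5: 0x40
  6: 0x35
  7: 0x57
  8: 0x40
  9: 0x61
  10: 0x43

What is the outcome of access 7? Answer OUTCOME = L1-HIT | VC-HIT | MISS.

#0 0x42→b16/s0 MISS; vc=[]
#1 0x41→b16/s0 L1-HIT; vc=[]
#2 0x36→b13/s1 MISS; vc=[]
#3 0x34→b13/s1 L1-HIT; vc=[]
#4 0x71→b28/s0 MISS; vc=[16]
#5 0x40→b16/s0 VC-HIT; vc=[28]
#6 0x35→b13/s1 L1-HIT; vc=[28]
#7 0x57→b21/s1 MISS; vc=[28,13]
#8 0x40→b16/s0 L1-HIT; vc=[28,13]
#9 0x61→b24/s0 MISS; vc=[28,13,16]
#10 0x43→b16/s0 VC-HIT; vc=[28,13,24]

OUTCOME = MISS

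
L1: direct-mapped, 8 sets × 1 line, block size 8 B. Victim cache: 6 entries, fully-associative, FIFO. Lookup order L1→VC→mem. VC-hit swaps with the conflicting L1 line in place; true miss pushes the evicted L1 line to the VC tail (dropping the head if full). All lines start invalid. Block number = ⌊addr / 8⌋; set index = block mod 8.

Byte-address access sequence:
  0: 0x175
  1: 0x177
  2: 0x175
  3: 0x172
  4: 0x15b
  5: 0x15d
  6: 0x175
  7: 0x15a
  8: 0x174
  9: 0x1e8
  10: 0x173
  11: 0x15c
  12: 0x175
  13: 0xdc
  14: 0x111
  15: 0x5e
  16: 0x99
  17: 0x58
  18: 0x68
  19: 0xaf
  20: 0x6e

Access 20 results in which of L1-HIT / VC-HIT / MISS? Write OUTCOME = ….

OUTCOME = VC-HIT

#0 0x175→b46/s6 MISS; vc=[]
#1 0x177→b46/s6 L1-HIT; vc=[]
#2 0x175→b46/s6 L1-HIT; vc=[]
#3 0x172→b46/s6 L1-HIT; vc=[]
#4 0x15b→b43/s3 MISS; vc=[]
#5 0x15d→b43/s3 L1-HIT; vc=[]
#6 0x175→b46/s6 L1-HIT; vc=[]
#7 0x15a→b43/s3 L1-HIT; vc=[]
#8 0x174→b46/s6 L1-HIT; vc=[]
#9 0x1e8→b61/s5 MISS; vc=[]
#10 0x173→b46/s6 L1-HIT; vc=[]
#11 0x15c→b43/s3 L1-HIT; vc=[]
#12 0x175→b46/s6 L1-HIT; vc=[]
#13 0xdc→b27/s3 MISS; vc=[43]
#14 0x111→b34/s2 MISS; vc=[43]
#15 0x5e→b11/s3 MISS; vc=[43,27]
#16 0x99→b19/s3 MISS; vc=[43,27,11]
#17 0x58→b11/s3 VC-HIT; vc=[43,27,19]
#18 0x68→b13/s5 MISS; vc=[43,27,19,61]
#19 0xaf→b21/s5 MISS; vc=[43,27,19,61,13]
#20 0x6e→b13/s5 VC-HIT; vc=[43,27,19,61,21]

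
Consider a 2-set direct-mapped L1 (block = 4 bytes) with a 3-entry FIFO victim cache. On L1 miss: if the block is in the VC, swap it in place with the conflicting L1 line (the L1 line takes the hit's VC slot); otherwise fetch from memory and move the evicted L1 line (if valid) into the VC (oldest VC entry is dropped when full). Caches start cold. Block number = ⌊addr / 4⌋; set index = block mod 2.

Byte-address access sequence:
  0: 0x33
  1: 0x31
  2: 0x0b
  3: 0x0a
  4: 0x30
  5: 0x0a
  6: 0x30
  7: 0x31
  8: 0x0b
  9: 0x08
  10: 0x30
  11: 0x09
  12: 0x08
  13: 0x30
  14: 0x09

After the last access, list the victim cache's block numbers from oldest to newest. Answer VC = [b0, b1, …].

#0 0x33→b12/s0 MISS; vc=[]
#1 0x31→b12/s0 L1-HIT; vc=[]
#2 0xb→b2/s0 MISS; vc=[12]
#3 0xa→b2/s0 L1-HIT; vc=[12]
#4 0x30→b12/s0 VC-HIT; vc=[2]
#5 0xa→b2/s0 VC-HIT; vc=[12]
#6 0x30→b12/s0 VC-HIT; vc=[2]
#7 0x31→b12/s0 L1-HIT; vc=[2]
#8 0xb→b2/s0 VC-HIT; vc=[12]
#9 0x8→b2/s0 L1-HIT; vc=[12]
#10 0x30→b12/s0 VC-HIT; vc=[2]
#11 0x9→b2/s0 VC-HIT; vc=[12]
#12 0x8→b2/s0 L1-HIT; vc=[12]
#13 0x30→b12/s0 VC-HIT; vc=[2]
#14 0x9→b2/s0 VC-HIT; vc=[12]

VC = [12]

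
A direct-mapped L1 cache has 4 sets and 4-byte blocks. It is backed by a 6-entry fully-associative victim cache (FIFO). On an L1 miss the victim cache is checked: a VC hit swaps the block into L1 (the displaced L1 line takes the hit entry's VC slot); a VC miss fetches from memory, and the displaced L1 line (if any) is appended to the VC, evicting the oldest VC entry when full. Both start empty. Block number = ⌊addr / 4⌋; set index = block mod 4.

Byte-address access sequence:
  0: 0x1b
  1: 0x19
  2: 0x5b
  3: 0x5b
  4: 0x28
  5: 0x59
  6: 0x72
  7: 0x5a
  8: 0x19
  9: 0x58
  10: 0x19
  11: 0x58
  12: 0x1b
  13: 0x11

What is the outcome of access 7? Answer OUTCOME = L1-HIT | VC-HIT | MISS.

OUTCOME = L1-HIT

#0 0x1b→b6/s2 MISS; vc=[]
#1 0x19→b6/s2 L1-HIT; vc=[]
#2 0x5b→b22/s2 MISS; vc=[6]
#3 0x5b→b22/s2 L1-HIT; vc=[6]
#4 0x28→b10/s2 MISS; vc=[6,22]
#5 0x59→b22/s2 VC-HIT; vc=[6,10]
#6 0x72→b28/s0 MISS; vc=[6,10]
#7 0x5a→b22/s2 L1-HIT; vc=[6,10]
#8 0x19→b6/s2 VC-HIT; vc=[22,10]
#9 0x58→b22/s2 VC-HIT; vc=[6,10]
#10 0x19→b6/s2 VC-HIT; vc=[22,10]
#11 0x58→b22/s2 VC-HIT; vc=[6,10]
#12 0x1b→b6/s2 VC-HIT; vc=[22,10]
#13 0x11→b4/s0 MISS; vc=[22,10,28]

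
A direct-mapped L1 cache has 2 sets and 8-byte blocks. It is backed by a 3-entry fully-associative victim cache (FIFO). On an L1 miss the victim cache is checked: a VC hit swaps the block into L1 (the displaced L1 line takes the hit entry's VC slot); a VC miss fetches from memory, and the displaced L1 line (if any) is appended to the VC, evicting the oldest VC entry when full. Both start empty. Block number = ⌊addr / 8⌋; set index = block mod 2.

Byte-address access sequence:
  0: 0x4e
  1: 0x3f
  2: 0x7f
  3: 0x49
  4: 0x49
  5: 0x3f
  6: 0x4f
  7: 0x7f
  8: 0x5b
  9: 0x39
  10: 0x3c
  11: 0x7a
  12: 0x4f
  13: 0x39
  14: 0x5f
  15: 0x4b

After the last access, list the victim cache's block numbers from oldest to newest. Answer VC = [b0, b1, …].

VC = [15, 7, 11]

  [0] addr=0x4e blk=9 s=1: MISS | VC []
  [1] addr=0x3f blk=7 s=1: MISS | VC [9]
  [2] addr=0x7f blk=15 s=1: MISS | VC [9, 7]
  [3] addr=0x49 blk=9 s=1: VC-HIT | VC [15, 7]
  [4] addr=0x49 blk=9 s=1: L1-HIT | VC [15, 7]
  [5] addr=0x3f blk=7 s=1: VC-HIT | VC [15, 9]
  [6] addr=0x4f blk=9 s=1: VC-HIT | VC [15, 7]
  [7] addr=0x7f blk=15 s=1: VC-HIT | VC [9, 7]
  [8] addr=0x5b blk=11 s=1: MISS | VC [9, 7, 15]
  [9] addr=0x39 blk=7 s=1: VC-HIT | VC [9, 11, 15]
  [10] addr=0x3c blk=7 s=1: L1-HIT | VC [9, 11, 15]
  [11] addr=0x7a blk=15 s=1: VC-HIT | VC [9, 11, 7]
  [12] addr=0x4f blk=9 s=1: VC-HIT | VC [15, 11, 7]
  [13] addr=0x39 blk=7 s=1: VC-HIT | VC [15, 11, 9]
  [14] addr=0x5f blk=11 s=1: VC-HIT | VC [15, 7, 9]
  [15] addr=0x4b blk=9 s=1: VC-HIT | VC [15, 7, 11]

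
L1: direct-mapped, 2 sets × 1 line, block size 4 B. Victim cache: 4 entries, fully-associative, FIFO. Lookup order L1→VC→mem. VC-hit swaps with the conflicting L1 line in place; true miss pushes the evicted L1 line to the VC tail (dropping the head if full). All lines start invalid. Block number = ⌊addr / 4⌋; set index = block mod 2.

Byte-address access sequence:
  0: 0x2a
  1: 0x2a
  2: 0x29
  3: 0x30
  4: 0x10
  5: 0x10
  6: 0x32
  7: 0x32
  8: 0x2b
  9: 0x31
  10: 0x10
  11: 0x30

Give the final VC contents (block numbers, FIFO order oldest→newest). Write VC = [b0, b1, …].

0: 0x2a (blk 10, set 0) → MISS  vc=[]
1: 0x2a (blk 10, set 0) → L1-HIT  vc=[]
2: 0x29 (blk 10, set 0) → L1-HIT  vc=[]
3: 0x30 (blk 12, set 0) → MISS  vc=[10]
4: 0x10 (blk 4, set 0) → MISS  vc=[10, 12]
5: 0x10 (blk 4, set 0) → L1-HIT  vc=[10, 12]
6: 0x32 (blk 12, set 0) → VC-HIT  vc=[10, 4]
7: 0x32 (blk 12, set 0) → L1-HIT  vc=[10, 4]
8: 0x2b (blk 10, set 0) → VC-HIT  vc=[12, 4]
9: 0x31 (blk 12, set 0) → VC-HIT  vc=[10, 4]
10: 0x10 (blk 4, set 0) → VC-HIT  vc=[10, 12]
11: 0x30 (blk 12, set 0) → VC-HIT  vc=[10, 4]

VC = [10, 4]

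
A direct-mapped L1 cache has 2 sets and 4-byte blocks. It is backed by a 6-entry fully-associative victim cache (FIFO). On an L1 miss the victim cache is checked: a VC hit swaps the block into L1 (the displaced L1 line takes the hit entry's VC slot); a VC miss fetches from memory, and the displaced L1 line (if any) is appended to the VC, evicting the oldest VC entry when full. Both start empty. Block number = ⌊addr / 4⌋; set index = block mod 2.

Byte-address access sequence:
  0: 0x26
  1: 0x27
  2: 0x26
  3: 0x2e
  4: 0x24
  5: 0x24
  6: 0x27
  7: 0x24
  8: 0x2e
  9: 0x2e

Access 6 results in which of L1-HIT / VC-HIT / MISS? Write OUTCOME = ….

  [0] addr=0x26 blk=9 s=1: MISS | VC []
  [1] addr=0x27 blk=9 s=1: L1-HIT | VC []
  [2] addr=0x26 blk=9 s=1: L1-HIT | VC []
  [3] addr=0x2e blk=11 s=1: MISS | VC [9]
  [4] addr=0x24 blk=9 s=1: VC-HIT | VC [11]
  [5] addr=0x24 blk=9 s=1: L1-HIT | VC [11]
  [6] addr=0x27 blk=9 s=1: L1-HIT | VC [11]
  [7] addr=0x24 blk=9 s=1: L1-HIT | VC [11]
  [8] addr=0x2e blk=11 s=1: VC-HIT | VC [9]
  [9] addr=0x2e blk=11 s=1: L1-HIT | VC [9]

OUTCOME = L1-HIT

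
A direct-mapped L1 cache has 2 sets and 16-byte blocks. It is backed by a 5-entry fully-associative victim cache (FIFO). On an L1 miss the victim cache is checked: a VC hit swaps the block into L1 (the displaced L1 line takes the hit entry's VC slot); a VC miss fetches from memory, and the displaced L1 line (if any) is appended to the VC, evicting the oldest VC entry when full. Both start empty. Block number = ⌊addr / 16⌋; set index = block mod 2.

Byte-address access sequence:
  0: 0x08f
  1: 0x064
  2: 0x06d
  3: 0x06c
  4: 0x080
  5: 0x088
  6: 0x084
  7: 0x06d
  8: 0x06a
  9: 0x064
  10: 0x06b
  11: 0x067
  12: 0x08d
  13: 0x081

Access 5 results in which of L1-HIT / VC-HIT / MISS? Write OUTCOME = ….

OUTCOME = L1-HIT

  [0] addr=0x8f blk=8 s=0: MISS | VC []
  [1] addr=0x64 blk=6 s=0: MISS | VC [8]
  [2] addr=0x6d blk=6 s=0: L1-HIT | VC [8]
  [3] addr=0x6c blk=6 s=0: L1-HIT | VC [8]
  [4] addr=0x80 blk=8 s=0: VC-HIT | VC [6]
  [5] addr=0x88 blk=8 s=0: L1-HIT | VC [6]
  [6] addr=0x84 blk=8 s=0: L1-HIT | VC [6]
  [7] addr=0x6d blk=6 s=0: VC-HIT | VC [8]
  [8] addr=0x6a blk=6 s=0: L1-HIT | VC [8]
  [9] addr=0x64 blk=6 s=0: L1-HIT | VC [8]
  [10] addr=0x6b blk=6 s=0: L1-HIT | VC [8]
  [11] addr=0x67 blk=6 s=0: L1-HIT | VC [8]
  [12] addr=0x8d blk=8 s=0: VC-HIT | VC [6]
  [13] addr=0x81 blk=8 s=0: L1-HIT | VC [6]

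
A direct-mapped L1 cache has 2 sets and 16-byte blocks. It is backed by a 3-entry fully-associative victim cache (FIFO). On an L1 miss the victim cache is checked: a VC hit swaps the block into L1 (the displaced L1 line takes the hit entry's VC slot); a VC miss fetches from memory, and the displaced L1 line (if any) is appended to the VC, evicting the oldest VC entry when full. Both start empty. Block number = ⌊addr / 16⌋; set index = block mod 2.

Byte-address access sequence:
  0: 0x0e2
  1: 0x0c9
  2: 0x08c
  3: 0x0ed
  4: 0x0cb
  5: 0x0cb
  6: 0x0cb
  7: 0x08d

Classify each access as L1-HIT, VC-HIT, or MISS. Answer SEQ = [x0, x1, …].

SEQ = [MISS, MISS, MISS, VC-HIT, VC-HIT, L1-HIT, L1-HIT, VC-HIT]

0: 0xe2 (blk 14, set 0) → MISS  vc=[]
1: 0xc9 (blk 12, set 0) → MISS  vc=[14]
2: 0x8c (blk 8, set 0) → MISS  vc=[14, 12]
3: 0xed (blk 14, set 0) → VC-HIT  vc=[8, 12]
4: 0xcb (blk 12, set 0) → VC-HIT  vc=[8, 14]
5: 0xcb (blk 12, set 0) → L1-HIT  vc=[8, 14]
6: 0xcb (blk 12, set 0) → L1-HIT  vc=[8, 14]
7: 0x8d (blk 8, set 0) → VC-HIT  vc=[12, 14]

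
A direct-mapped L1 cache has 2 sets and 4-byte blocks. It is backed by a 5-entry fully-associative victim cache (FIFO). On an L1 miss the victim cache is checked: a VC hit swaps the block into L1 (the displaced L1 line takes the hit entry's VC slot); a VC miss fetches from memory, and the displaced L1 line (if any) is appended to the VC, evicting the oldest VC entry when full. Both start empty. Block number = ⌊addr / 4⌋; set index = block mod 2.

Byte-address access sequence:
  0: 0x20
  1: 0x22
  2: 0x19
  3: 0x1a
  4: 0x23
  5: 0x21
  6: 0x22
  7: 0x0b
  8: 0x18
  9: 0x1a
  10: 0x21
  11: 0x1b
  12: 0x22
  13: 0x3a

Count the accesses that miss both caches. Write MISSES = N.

  [0] addr=0x20 blk=8 s=0: MISS | VC []
  [1] addr=0x22 blk=8 s=0: L1-HIT | VC []
  [2] addr=0x19 blk=6 s=0: MISS | VC [8]
  [3] addr=0x1a blk=6 s=0: L1-HIT | VC [8]
  [4] addr=0x23 blk=8 s=0: VC-HIT | VC [6]
  [5] addr=0x21 blk=8 s=0: L1-HIT | VC [6]
  [6] addr=0x22 blk=8 s=0: L1-HIT | VC [6]
  [7] addr=0xb blk=2 s=0: MISS | VC [6, 8]
  [8] addr=0x18 blk=6 s=0: VC-HIT | VC [2, 8]
  [9] addr=0x1a blk=6 s=0: L1-HIT | VC [2, 8]
  [10] addr=0x21 blk=8 s=0: VC-HIT | VC [2, 6]
  [11] addr=0x1b blk=6 s=0: VC-HIT | VC [2, 8]
  [12] addr=0x22 blk=8 s=0: VC-HIT | VC [2, 6]
  [13] addr=0x3a blk=14 s=0: MISS | VC [2, 6, 8]

MISSES = 4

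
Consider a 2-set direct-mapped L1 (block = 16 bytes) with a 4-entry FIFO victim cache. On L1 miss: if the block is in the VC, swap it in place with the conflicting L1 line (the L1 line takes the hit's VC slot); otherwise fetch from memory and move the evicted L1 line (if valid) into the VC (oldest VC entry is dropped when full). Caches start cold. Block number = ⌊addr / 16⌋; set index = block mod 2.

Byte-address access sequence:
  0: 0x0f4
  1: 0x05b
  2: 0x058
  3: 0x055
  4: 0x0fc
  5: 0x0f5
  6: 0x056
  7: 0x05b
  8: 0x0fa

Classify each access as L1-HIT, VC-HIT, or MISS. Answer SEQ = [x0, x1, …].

SEQ = [MISS, MISS, L1-HIT, L1-HIT, VC-HIT, L1-HIT, VC-HIT, L1-HIT, VC-HIT]

#0 0xf4→b15/s1 MISS; vc=[]
#1 0x5b→b5/s1 MISS; vc=[15]
#2 0x58→b5/s1 L1-HIT; vc=[15]
#3 0x55→b5/s1 L1-HIT; vc=[15]
#4 0xfc→b15/s1 VC-HIT; vc=[5]
#5 0xf5→b15/s1 L1-HIT; vc=[5]
#6 0x56→b5/s1 VC-HIT; vc=[15]
#7 0x5b→b5/s1 L1-HIT; vc=[15]
#8 0xfa→b15/s1 VC-HIT; vc=[5]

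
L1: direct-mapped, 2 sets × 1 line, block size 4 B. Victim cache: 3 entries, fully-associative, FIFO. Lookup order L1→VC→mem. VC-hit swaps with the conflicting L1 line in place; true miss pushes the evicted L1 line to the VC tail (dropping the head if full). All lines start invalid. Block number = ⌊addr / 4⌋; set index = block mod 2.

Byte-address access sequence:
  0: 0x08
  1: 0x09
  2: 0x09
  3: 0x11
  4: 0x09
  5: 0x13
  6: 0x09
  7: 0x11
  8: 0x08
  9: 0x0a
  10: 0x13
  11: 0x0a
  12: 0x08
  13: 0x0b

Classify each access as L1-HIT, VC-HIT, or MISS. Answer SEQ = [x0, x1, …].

#0 0x8→b2/s0 MISS; vc=[]
#1 0x9→b2/s0 L1-HIT; vc=[]
#2 0x9→b2/s0 L1-HIT; vc=[]
#3 0x11→b4/s0 MISS; vc=[2]
#4 0x9→b2/s0 VC-HIT; vc=[4]
#5 0x13→b4/s0 VC-HIT; vc=[2]
#6 0x9→b2/s0 VC-HIT; vc=[4]
#7 0x11→b4/s0 VC-HIT; vc=[2]
#8 0x8→b2/s0 VC-HIT; vc=[4]
#9 0xa→b2/s0 L1-HIT; vc=[4]
#10 0x13→b4/s0 VC-HIT; vc=[2]
#11 0xa→b2/s0 VC-HIT; vc=[4]
#12 0x8→b2/s0 L1-HIT; vc=[4]
#13 0xb→b2/s0 L1-HIT; vc=[4]

SEQ = [MISS, L1-HIT, L1-HIT, MISS, VC-HIT, VC-HIT, VC-HIT, VC-HIT, VC-HIT, L1-HIT, VC-HIT, VC-HIT, L1-HIT, L1-HIT]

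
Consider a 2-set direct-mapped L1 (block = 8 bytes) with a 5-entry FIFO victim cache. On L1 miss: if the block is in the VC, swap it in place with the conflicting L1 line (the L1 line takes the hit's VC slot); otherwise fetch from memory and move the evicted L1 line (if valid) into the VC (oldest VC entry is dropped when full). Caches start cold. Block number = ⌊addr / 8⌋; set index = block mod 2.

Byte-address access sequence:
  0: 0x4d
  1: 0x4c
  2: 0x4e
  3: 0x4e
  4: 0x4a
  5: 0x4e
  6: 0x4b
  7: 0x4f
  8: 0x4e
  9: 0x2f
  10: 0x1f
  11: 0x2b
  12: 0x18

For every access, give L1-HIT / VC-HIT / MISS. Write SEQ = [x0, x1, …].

SEQ = [MISS, L1-HIT, L1-HIT, L1-HIT, L1-HIT, L1-HIT, L1-HIT, L1-HIT, L1-HIT, MISS, MISS, VC-HIT, VC-HIT]

0: 0x4d (blk 9, set 1) → MISS  vc=[]
1: 0x4c (blk 9, set 1) → L1-HIT  vc=[]
2: 0x4e (blk 9, set 1) → L1-HIT  vc=[]
3: 0x4e (blk 9, set 1) → L1-HIT  vc=[]
4: 0x4a (blk 9, set 1) → L1-HIT  vc=[]
5: 0x4e (blk 9, set 1) → L1-HIT  vc=[]
6: 0x4b (blk 9, set 1) → L1-HIT  vc=[]
7: 0x4f (blk 9, set 1) → L1-HIT  vc=[]
8: 0x4e (blk 9, set 1) → L1-HIT  vc=[]
9: 0x2f (blk 5, set 1) → MISS  vc=[9]
10: 0x1f (blk 3, set 1) → MISS  vc=[9, 5]
11: 0x2b (blk 5, set 1) → VC-HIT  vc=[9, 3]
12: 0x18 (blk 3, set 1) → VC-HIT  vc=[9, 5]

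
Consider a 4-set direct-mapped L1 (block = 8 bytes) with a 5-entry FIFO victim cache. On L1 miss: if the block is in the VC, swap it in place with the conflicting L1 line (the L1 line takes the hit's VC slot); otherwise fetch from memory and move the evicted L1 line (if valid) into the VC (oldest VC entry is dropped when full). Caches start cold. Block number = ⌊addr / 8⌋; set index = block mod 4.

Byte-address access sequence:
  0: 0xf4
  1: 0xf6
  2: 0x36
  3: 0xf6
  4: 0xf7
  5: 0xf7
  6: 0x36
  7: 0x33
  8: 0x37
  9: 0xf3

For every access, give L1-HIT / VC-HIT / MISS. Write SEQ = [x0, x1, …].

#0 0xf4→b30/s2 MISS; vc=[]
#1 0xf6→b30/s2 L1-HIT; vc=[]
#2 0x36→b6/s2 MISS; vc=[30]
#3 0xf6→b30/s2 VC-HIT; vc=[6]
#4 0xf7→b30/s2 L1-HIT; vc=[6]
#5 0xf7→b30/s2 L1-HIT; vc=[6]
#6 0x36→b6/s2 VC-HIT; vc=[30]
#7 0x33→b6/s2 L1-HIT; vc=[30]
#8 0x37→b6/s2 L1-HIT; vc=[30]
#9 0xf3→b30/s2 VC-HIT; vc=[6]

SEQ = [MISS, L1-HIT, MISS, VC-HIT, L1-HIT, L1-HIT, VC-HIT, L1-HIT, L1-HIT, VC-HIT]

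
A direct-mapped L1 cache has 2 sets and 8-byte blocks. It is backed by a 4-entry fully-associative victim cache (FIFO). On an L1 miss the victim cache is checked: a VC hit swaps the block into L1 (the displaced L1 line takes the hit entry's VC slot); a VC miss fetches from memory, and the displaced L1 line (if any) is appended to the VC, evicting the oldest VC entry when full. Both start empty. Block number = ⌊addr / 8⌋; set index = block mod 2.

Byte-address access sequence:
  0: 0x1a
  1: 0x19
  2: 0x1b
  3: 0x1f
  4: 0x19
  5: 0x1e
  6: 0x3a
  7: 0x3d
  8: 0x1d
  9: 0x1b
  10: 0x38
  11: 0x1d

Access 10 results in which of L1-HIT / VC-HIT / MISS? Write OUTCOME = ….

  [0] addr=0x1a blk=3 s=1: MISS | VC []
  [1] addr=0x19 blk=3 s=1: L1-HIT | VC []
  [2] addr=0x1b blk=3 s=1: L1-HIT | VC []
  [3] addr=0x1f blk=3 s=1: L1-HIT | VC []
  [4] addr=0x19 blk=3 s=1: L1-HIT | VC []
  [5] addr=0x1e blk=3 s=1: L1-HIT | VC []
  [6] addr=0x3a blk=7 s=1: MISS | VC [3]
  [7] addr=0x3d blk=7 s=1: L1-HIT | VC [3]
  [8] addr=0x1d blk=3 s=1: VC-HIT | VC [7]
  [9] addr=0x1b blk=3 s=1: L1-HIT | VC [7]
  [10] addr=0x38 blk=7 s=1: VC-HIT | VC [3]
  [11] addr=0x1d blk=3 s=1: VC-HIT | VC [7]

OUTCOME = VC-HIT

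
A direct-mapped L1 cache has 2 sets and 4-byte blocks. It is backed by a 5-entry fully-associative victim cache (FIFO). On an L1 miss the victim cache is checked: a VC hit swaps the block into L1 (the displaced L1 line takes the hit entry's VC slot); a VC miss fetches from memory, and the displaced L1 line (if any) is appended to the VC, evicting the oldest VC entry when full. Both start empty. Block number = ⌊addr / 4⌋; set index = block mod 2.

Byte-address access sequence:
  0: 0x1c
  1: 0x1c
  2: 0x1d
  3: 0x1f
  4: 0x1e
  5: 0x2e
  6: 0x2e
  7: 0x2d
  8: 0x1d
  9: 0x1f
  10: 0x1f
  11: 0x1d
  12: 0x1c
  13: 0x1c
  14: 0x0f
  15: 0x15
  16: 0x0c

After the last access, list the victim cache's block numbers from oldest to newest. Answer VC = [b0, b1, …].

0: 0x1c (blk 7, set 1) → MISS  vc=[]
1: 0x1c (blk 7, set 1) → L1-HIT  vc=[]
2: 0x1d (blk 7, set 1) → L1-HIT  vc=[]
3: 0x1f (blk 7, set 1) → L1-HIT  vc=[]
4: 0x1e (blk 7, set 1) → L1-HIT  vc=[]
5: 0x2e (blk 11, set 1) → MISS  vc=[7]
6: 0x2e (blk 11, set 1) → L1-HIT  vc=[7]
7: 0x2d (blk 11, set 1) → L1-HIT  vc=[7]
8: 0x1d (blk 7, set 1) → VC-HIT  vc=[11]
9: 0x1f (blk 7, set 1) → L1-HIT  vc=[11]
10: 0x1f (blk 7, set 1) → L1-HIT  vc=[11]
11: 0x1d (blk 7, set 1) → L1-HIT  vc=[11]
12: 0x1c (blk 7, set 1) → L1-HIT  vc=[11]
13: 0x1c (blk 7, set 1) → L1-HIT  vc=[11]
14: 0xf (blk 3, set 1) → MISS  vc=[11, 7]
15: 0x15 (blk 5, set 1) → MISS  vc=[11, 7, 3]
16: 0xc (blk 3, set 1) → VC-HIT  vc=[11, 7, 5]

VC = [11, 7, 5]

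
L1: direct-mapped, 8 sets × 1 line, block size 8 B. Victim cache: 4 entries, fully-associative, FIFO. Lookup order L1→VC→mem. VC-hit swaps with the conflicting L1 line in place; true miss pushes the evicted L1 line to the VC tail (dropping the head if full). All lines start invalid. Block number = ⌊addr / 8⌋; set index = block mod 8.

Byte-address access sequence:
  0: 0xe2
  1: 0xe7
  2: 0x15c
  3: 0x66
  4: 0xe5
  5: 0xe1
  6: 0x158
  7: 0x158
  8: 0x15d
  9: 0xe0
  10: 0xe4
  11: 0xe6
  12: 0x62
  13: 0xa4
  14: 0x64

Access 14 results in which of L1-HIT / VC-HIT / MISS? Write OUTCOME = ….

OUTCOME = VC-HIT

0: 0xe2 (blk 28, set 4) → MISS  vc=[]
1: 0xe7 (blk 28, set 4) → L1-HIT  vc=[]
2: 0x15c (blk 43, set 3) → MISS  vc=[]
3: 0x66 (blk 12, set 4) → MISS  vc=[28]
4: 0xe5 (blk 28, set 4) → VC-HIT  vc=[12]
5: 0xe1 (blk 28, set 4) → L1-HIT  vc=[12]
6: 0x158 (blk 43, set 3) → L1-HIT  vc=[12]
7: 0x158 (blk 43, set 3) → L1-HIT  vc=[12]
8: 0x15d (blk 43, set 3) → L1-HIT  vc=[12]
9: 0xe0 (blk 28, set 4) → L1-HIT  vc=[12]
10: 0xe4 (blk 28, set 4) → L1-HIT  vc=[12]
11: 0xe6 (blk 28, set 4) → L1-HIT  vc=[12]
12: 0x62 (blk 12, set 4) → VC-HIT  vc=[28]
13: 0xa4 (blk 20, set 4) → MISS  vc=[28, 12]
14: 0x64 (blk 12, set 4) → VC-HIT  vc=[28, 20]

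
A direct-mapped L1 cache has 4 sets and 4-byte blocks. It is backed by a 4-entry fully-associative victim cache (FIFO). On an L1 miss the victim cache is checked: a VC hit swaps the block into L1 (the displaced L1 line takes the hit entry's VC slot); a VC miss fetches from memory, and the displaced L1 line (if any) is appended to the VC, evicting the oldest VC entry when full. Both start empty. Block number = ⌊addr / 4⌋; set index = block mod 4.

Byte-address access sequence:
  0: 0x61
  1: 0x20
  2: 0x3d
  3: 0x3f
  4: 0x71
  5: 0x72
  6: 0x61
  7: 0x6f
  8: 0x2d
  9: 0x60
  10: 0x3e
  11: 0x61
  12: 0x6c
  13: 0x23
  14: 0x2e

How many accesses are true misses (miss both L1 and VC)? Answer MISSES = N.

MISSES = 6

  [0] addr=0x61 blk=24 s=0: MISS | VC []
  [1] addr=0x20 blk=8 s=0: MISS | VC [24]
  [2] addr=0x3d blk=15 s=3: MISS | VC [24]
  [3] addr=0x3f blk=15 s=3: L1-HIT | VC [24]
  [4] addr=0x71 blk=28 s=0: MISS | VC [24, 8]
  [5] addr=0x72 blk=28 s=0: L1-HIT | VC [24, 8]
  [6] addr=0x61 blk=24 s=0: VC-HIT | VC [28, 8]
  [7] addr=0x6f blk=27 s=3: MISS | VC [28, 8, 15]
  [8] addr=0x2d blk=11 s=3: MISS | VC [28, 8, 15, 27]
  [9] addr=0x60 blk=24 s=0: L1-HIT | VC [28, 8, 15, 27]
  [10] addr=0x3e blk=15 s=3: VC-HIT | VC [28, 8, 11, 27]
  [11] addr=0x61 blk=24 s=0: L1-HIT | VC [28, 8, 11, 27]
  [12] addr=0x6c blk=27 s=3: VC-HIT | VC [28, 8, 11, 15]
  [13] addr=0x23 blk=8 s=0: VC-HIT | VC [28, 24, 11, 15]
  [14] addr=0x2e blk=11 s=3: VC-HIT | VC [28, 24, 27, 15]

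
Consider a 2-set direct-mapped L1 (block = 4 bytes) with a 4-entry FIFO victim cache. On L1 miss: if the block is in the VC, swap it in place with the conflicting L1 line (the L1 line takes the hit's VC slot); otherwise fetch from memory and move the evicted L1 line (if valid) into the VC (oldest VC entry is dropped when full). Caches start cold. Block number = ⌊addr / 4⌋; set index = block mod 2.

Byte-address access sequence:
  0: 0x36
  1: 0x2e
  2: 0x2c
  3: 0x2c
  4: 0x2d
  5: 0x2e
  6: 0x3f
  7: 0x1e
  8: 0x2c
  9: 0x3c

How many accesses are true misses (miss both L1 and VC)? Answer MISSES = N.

0: 0x36 (blk 13, set 1) → MISS  vc=[]
1: 0x2e (blk 11, set 1) → MISS  vc=[13]
2: 0x2c (blk 11, set 1) → L1-HIT  vc=[13]
3: 0x2c (blk 11, set 1) → L1-HIT  vc=[13]
4: 0x2d (blk 11, set 1) → L1-HIT  vc=[13]
5: 0x2e (blk 11, set 1) → L1-HIT  vc=[13]
6: 0x3f (blk 15, set 1) → MISS  vc=[13, 11]
7: 0x1e (blk 7, set 1) → MISS  vc=[13, 11, 15]
8: 0x2c (blk 11, set 1) → VC-HIT  vc=[13, 7, 15]
9: 0x3c (blk 15, set 1) → VC-HIT  vc=[13, 7, 11]

MISSES = 4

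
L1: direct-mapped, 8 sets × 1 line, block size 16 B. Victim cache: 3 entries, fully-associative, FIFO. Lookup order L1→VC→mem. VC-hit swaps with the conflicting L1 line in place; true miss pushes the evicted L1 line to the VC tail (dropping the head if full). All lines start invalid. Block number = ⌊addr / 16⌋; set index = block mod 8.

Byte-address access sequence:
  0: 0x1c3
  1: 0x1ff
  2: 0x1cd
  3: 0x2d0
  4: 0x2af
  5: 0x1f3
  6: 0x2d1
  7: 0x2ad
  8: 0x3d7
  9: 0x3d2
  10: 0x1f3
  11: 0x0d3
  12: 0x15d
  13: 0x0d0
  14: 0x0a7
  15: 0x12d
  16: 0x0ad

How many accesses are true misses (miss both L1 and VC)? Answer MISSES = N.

  [0] addr=0x1c3 blk=28 s=4: MISS | VC []
  [1] addr=0x1ff blk=31 s=7: MISS | VC []
  [2] addr=0x1cd blk=28 s=4: L1-HIT | VC []
  [3] addr=0x2d0 blk=45 s=5: MISS | VC []
  [4] addr=0x2af blk=42 s=2: MISS | VC []
  [5] addr=0x1f3 blk=31 s=7: L1-HIT | VC []
  [6] addr=0x2d1 blk=45 s=5: L1-HIT | VC []
  [7] addr=0x2ad blk=42 s=2: L1-HIT | VC []
  [8] addr=0x3d7 blk=61 s=5: MISS | VC [45]
  [9] addr=0x3d2 blk=61 s=5: L1-HIT | VC [45]
  [10] addr=0x1f3 blk=31 s=7: L1-HIT | VC [45]
  [11] addr=0xd3 blk=13 s=5: MISS | VC [45, 61]
  [12] addr=0x15d blk=21 s=5: MISS | VC [45, 61, 13]
  [13] addr=0xd0 blk=13 s=5: VC-HIT | VC [45, 61, 21]
  [14] addr=0xa7 blk=10 s=2: MISS | VC [61, 21, 42]
  [15] addr=0x12d blk=18 s=2: MISS | VC [21, 42, 10]
  [16] addr=0xad blk=10 s=2: VC-HIT | VC [21, 42, 18]

MISSES = 9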